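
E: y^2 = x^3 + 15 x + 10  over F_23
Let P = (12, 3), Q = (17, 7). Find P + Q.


P != Q, so use the chord formula.
s = (y2 - y1) / (x2 - x1) = (4) / (5) mod 23 = 10
x3 = s^2 - x1 - x2 mod 23 = 10^2 - 12 - 17 = 2
y3 = s (x1 - x3) - y1 mod 23 = 10 * (12 - 2) - 3 = 5

P + Q = (2, 5)


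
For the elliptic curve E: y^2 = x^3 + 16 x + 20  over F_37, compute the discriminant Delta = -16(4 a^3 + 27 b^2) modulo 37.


4 a^3 + 27 b^2 = 4*16^3 + 27*20^2 = 16384 + 10800 = 27184
Delta = -16 * (27184) = -434944
Delta mod 37 = 28

Delta = 28 (mod 37)


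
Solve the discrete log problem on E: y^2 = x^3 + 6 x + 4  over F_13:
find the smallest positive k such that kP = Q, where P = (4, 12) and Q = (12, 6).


Enumerate multiples of P until we hit Q = (12, 6):
  1P = (4, 12)
  2P = (6, 3)
  3P = (7, 8)
  4P = (11, 6)
  5P = (12, 6)
Match found at i = 5.

k = 5


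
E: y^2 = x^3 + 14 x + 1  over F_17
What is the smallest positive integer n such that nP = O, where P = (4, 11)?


Compute successive multiples of P until we hit O:
  1P = (4, 11)
  2P = (5, 14)
  3P = (0, 1)
  4P = (15, 4)
  5P = (14, 0)
  6P = (15, 13)
  7P = (0, 16)
  8P = (5, 3)
  ... (continuing to 10P)
  10P = O

ord(P) = 10


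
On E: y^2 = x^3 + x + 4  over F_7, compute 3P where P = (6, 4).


k = 3 = 11_2 (binary, LSB first: 11)
Double-and-add from P = (6, 4):
  bit 0 = 1: acc = O + (6, 4) = (6, 4)
  bit 1 = 1: acc = (6, 4) + (4, 4) = (4, 3)

3P = (4, 3)


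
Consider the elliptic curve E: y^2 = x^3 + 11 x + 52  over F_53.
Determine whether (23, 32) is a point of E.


Check whether y^2 = x^3 + 11 x + 52 (mod 53) for (x, y) = (23, 32).
LHS: y^2 = 32^2 mod 53 = 17
RHS: x^3 + 11 x + 52 = 23^3 + 11*23 + 52 mod 53 = 17
LHS = RHS

Yes, on the curve


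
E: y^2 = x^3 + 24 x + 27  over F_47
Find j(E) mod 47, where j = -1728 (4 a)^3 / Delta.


Delta = -16(4 a^3 + 27 b^2) mod 47 = 11
-1728 * (4 a)^3 = -1728 * (4*24)^3 mod 47 = 41
j = 41 * 11^(-1) mod 47 = 8

j = 8 (mod 47)


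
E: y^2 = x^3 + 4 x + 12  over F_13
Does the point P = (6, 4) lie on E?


Check whether y^2 = x^3 + 4 x + 12 (mod 13) for (x, y) = (6, 4).
LHS: y^2 = 4^2 mod 13 = 3
RHS: x^3 + 4 x + 12 = 6^3 + 4*6 + 12 mod 13 = 5
LHS != RHS

No, not on the curve


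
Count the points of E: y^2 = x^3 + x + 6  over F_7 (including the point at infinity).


For each x in F_7, count y with y^2 = x^3 + 1 x + 6 mod 7:
  x = 1: RHS = 1, y in [1, 6]  -> 2 point(s)
  x = 2: RHS = 2, y in [3, 4]  -> 2 point(s)
  x = 3: RHS = 1, y in [1, 6]  -> 2 point(s)
  x = 4: RHS = 4, y in [2, 5]  -> 2 point(s)
  x = 6: RHS = 4, y in [2, 5]  -> 2 point(s)
Affine points: 10. Add the point at infinity: total = 11.

#E(F_7) = 11


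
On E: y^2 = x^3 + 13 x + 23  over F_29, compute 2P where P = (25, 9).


Doubling: s = (3 x1^2 + a) / (2 y1)
s = (3*25^2 + 13) / (2*9) mod 29 = 5
x3 = s^2 - 2 x1 mod 29 = 5^2 - 2*25 = 4
y3 = s (x1 - x3) - y1 mod 29 = 5 * (25 - 4) - 9 = 9

2P = (4, 9)


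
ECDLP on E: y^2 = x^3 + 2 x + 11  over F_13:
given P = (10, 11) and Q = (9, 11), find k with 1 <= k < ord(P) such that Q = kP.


Enumerate multiples of P until we hit Q = (9, 11):
  1P = (10, 11)
  2P = (9, 11)
Match found at i = 2.

k = 2


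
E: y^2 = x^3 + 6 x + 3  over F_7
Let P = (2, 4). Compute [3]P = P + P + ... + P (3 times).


k = 3 = 11_2 (binary, LSB first: 11)
Double-and-add from P = (2, 4):
  bit 0 = 1: acc = O + (2, 4) = (2, 4)
  bit 1 = 1: acc = (2, 4) + (5, 5) = (4, 0)

3P = (4, 0)


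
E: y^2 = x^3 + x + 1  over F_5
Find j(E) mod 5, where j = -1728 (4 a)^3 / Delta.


Delta = -16(4 a^3 + 27 b^2) mod 5 = 4
-1728 * (4 a)^3 = -1728 * (4*1)^3 mod 5 = 3
j = 3 * 4^(-1) mod 5 = 2

j = 2 (mod 5)


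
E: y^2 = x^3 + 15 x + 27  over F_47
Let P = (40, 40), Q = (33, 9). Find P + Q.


P != Q, so use the chord formula.
s = (y2 - y1) / (x2 - x1) = (16) / (40) mod 47 = 38
x3 = s^2 - x1 - x2 mod 47 = 38^2 - 40 - 33 = 8
y3 = s (x1 - x3) - y1 mod 47 = 38 * (40 - 8) - 40 = 1

P + Q = (8, 1)


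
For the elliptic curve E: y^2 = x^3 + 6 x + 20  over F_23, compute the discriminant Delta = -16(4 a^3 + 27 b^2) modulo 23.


4 a^3 + 27 b^2 = 4*6^3 + 27*20^2 = 864 + 10800 = 11664
Delta = -16 * (11664) = -186624
Delta mod 23 = 21

Delta = 21 (mod 23)


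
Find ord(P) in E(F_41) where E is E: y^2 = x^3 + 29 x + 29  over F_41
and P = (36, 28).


Compute successive multiples of P until we hit O:
  1P = (36, 28)
  2P = (26, 14)
  3P = (40, 32)
  4P = (7, 1)
  5P = (21, 10)
  6P = (33, 33)
  7P = (34, 37)
  8P = (22, 32)
  ... (continuing to 47P)
  47P = O

ord(P) = 47


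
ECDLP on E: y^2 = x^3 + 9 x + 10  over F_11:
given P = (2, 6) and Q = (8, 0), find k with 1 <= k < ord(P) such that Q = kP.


Enumerate multiples of P until we hit Q = (8, 0):
  1P = (2, 6)
  2P = (8, 0)
Match found at i = 2.

k = 2


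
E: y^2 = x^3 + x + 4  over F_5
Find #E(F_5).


For each x in F_5, count y with y^2 = x^3 + 1 x + 4 mod 5:
  x = 0: RHS = 4, y in [2, 3]  -> 2 point(s)
  x = 1: RHS = 1, y in [1, 4]  -> 2 point(s)
  x = 2: RHS = 4, y in [2, 3]  -> 2 point(s)
  x = 3: RHS = 4, y in [2, 3]  -> 2 point(s)
Affine points: 8. Add the point at infinity: total = 9.

#E(F_5) = 9


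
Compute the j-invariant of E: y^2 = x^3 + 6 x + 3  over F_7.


Delta = -16(4 a^3 + 27 b^2) mod 7 = 5
-1728 * (4 a)^3 = -1728 * (4*6)^3 mod 7 = 6
j = 6 * 5^(-1) mod 7 = 4

j = 4 (mod 7)


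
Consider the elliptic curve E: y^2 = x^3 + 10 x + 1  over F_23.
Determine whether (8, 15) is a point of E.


Check whether y^2 = x^3 + 10 x + 1 (mod 23) for (x, y) = (8, 15).
LHS: y^2 = 15^2 mod 23 = 18
RHS: x^3 + 10 x + 1 = 8^3 + 10*8 + 1 mod 23 = 18
LHS = RHS

Yes, on the curve


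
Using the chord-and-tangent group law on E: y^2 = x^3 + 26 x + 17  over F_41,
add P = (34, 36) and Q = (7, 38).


P != Q, so use the chord formula.
s = (y2 - y1) / (x2 - x1) = (2) / (14) mod 41 = 6
x3 = s^2 - x1 - x2 mod 41 = 6^2 - 34 - 7 = 36
y3 = s (x1 - x3) - y1 mod 41 = 6 * (34 - 36) - 36 = 34

P + Q = (36, 34)


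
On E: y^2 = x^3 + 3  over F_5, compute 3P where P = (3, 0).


k = 3 = 11_2 (binary, LSB first: 11)
Double-and-add from P = (3, 0):
  bit 0 = 1: acc = O + (3, 0) = (3, 0)
  bit 1 = 1: acc = (3, 0) + O = (3, 0)

3P = (3, 0)


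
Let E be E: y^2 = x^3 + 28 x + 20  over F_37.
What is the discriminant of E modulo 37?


4 a^3 + 27 b^2 = 4*28^3 + 27*20^2 = 87808 + 10800 = 98608
Delta = -16 * (98608) = -1577728
Delta mod 37 = 26

Delta = 26 (mod 37)


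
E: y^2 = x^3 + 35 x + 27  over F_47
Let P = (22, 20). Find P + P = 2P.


Doubling: s = (3 x1^2 + a) / (2 y1)
s = (3*22^2 + 35) / (2*20) mod 47 = 36
x3 = s^2 - 2 x1 mod 47 = 36^2 - 2*22 = 30
y3 = s (x1 - x3) - y1 mod 47 = 36 * (22 - 30) - 20 = 21

2P = (30, 21)


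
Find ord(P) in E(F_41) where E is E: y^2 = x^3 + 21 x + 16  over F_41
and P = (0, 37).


Compute successive multiples of P until we hit O:
  1P = (0, 37)
  2P = (37, 14)
  3P = (14, 26)
  4P = (9, 14)
  5P = (36, 14)
  6P = (36, 27)
  7P = (9, 27)
  8P = (14, 15)
  ... (continuing to 11P)
  11P = O

ord(P) = 11


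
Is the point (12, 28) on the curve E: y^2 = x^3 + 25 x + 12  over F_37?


Check whether y^2 = x^3 + 25 x + 12 (mod 37) for (x, y) = (12, 28).
LHS: y^2 = 28^2 mod 37 = 7
RHS: x^3 + 25 x + 12 = 12^3 + 25*12 + 12 mod 37 = 5
LHS != RHS

No, not on the curve


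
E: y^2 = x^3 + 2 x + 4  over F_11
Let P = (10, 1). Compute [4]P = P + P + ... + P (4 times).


k = 4 = 100_2 (binary, LSB first: 001)
Double-and-add from P = (10, 1):
  bit 0 = 0: acc unchanged = O
  bit 1 = 0: acc unchanged = O
  bit 2 = 1: acc = O + (3, 2) = (3, 2)

4P = (3, 2)


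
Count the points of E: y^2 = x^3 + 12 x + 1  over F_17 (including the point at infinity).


For each x in F_17, count y with y^2 = x^3 + 12 x + 1 mod 17:
  x = 0: RHS = 1, y in [1, 16]  -> 2 point(s)
  x = 2: RHS = 16, y in [4, 13]  -> 2 point(s)
  x = 3: RHS = 13, y in [8, 9]  -> 2 point(s)
  x = 5: RHS = 16, y in [4, 13]  -> 2 point(s)
  x = 6: RHS = 0, y in [0]  -> 1 point(s)
  x = 10: RHS = 16, y in [4, 13]  -> 2 point(s)
  x = 11: RHS = 2, y in [6, 11]  -> 2 point(s)
  x = 13: RHS = 8, y in [5, 12]  -> 2 point(s)
Affine points: 15. Add the point at infinity: total = 16.

#E(F_17) = 16


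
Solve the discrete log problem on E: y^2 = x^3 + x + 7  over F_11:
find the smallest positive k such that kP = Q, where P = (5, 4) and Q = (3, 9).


Enumerate multiples of P until we hit Q = (3, 9):
  1P = (5, 4)
  2P = (6, 3)
  3P = (1, 3)
  4P = (3, 2)
  5P = (4, 8)
  6P = (7, 4)
  7P = (10, 7)
  8P = (10, 4)
  9P = (7, 7)
  10P = (4, 3)
  11P = (3, 9)
Match found at i = 11.

k = 11


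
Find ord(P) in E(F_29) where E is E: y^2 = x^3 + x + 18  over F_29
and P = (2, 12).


Compute successive multiples of P until we hit O:
  1P = (2, 12)
  2P = (19, 9)
  3P = (28, 25)
  4P = (21, 22)
  5P = (7, 22)
  6P = (24, 2)
  7P = (8, 25)
  8P = (10, 19)
  ... (continuing to 29P)
  29P = O

ord(P) = 29


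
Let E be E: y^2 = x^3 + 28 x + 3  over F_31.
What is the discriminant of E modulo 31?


4 a^3 + 27 b^2 = 4*28^3 + 27*3^2 = 87808 + 243 = 88051
Delta = -16 * (88051) = -1408816
Delta mod 31 = 10

Delta = 10 (mod 31)


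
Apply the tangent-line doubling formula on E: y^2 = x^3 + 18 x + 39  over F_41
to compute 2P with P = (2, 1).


Doubling: s = (3 x1^2 + a) / (2 y1)
s = (3*2^2 + 18) / (2*1) mod 41 = 15
x3 = s^2 - 2 x1 mod 41 = 15^2 - 2*2 = 16
y3 = s (x1 - x3) - y1 mod 41 = 15 * (2 - 16) - 1 = 35

2P = (16, 35)


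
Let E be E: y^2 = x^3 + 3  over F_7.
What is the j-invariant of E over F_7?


Delta = -16(4 a^3 + 27 b^2) mod 7 = 4
-1728 * (4 a)^3 = -1728 * (4*0)^3 mod 7 = 0
j = 0 * 4^(-1) mod 7 = 0

j = 0 (mod 7)


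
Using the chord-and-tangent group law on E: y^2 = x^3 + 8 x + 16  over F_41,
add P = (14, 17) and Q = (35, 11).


P != Q, so use the chord formula.
s = (y2 - y1) / (x2 - x1) = (35) / (21) mod 41 = 29
x3 = s^2 - x1 - x2 mod 41 = 29^2 - 14 - 35 = 13
y3 = s (x1 - x3) - y1 mod 41 = 29 * (14 - 13) - 17 = 12

P + Q = (13, 12)


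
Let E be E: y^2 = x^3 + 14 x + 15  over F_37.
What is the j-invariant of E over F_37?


Delta = -16(4 a^3 + 27 b^2) mod 37 = 22
-1728 * (4 a)^3 = -1728 * (4*14)^3 mod 37 = 6
j = 6 * 22^(-1) mod 37 = 7

j = 7 (mod 37)


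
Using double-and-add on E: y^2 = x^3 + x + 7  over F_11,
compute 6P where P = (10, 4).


k = 6 = 110_2 (binary, LSB first: 011)
Double-and-add from P = (10, 4):
  bit 0 = 0: acc unchanged = O
  bit 1 = 1: acc = O + (5, 4) = (5, 4)
  bit 2 = 1: acc = (5, 4) + (6, 3) = (1, 3)

6P = (1, 3)


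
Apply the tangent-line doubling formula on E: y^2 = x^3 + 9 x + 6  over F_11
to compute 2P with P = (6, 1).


Doubling: s = (3 x1^2 + a) / (2 y1)
s = (3*6^2 + 9) / (2*1) mod 11 = 9
x3 = s^2 - 2 x1 mod 11 = 9^2 - 2*6 = 3
y3 = s (x1 - x3) - y1 mod 11 = 9 * (6 - 3) - 1 = 4

2P = (3, 4)


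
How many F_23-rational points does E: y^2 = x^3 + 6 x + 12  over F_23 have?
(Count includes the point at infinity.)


For each x in F_23, count y with y^2 = x^3 + 6 x + 12 mod 23:
  x = 0: RHS = 12, y in [9, 14]  -> 2 point(s)
  x = 2: RHS = 9, y in [3, 20]  -> 2 point(s)
  x = 4: RHS = 8, y in [10, 13]  -> 2 point(s)
  x = 5: RHS = 6, y in [11, 12]  -> 2 point(s)
  x = 7: RHS = 6, y in [11, 12]  -> 2 point(s)
  x = 9: RHS = 13, y in [6, 17]  -> 2 point(s)
  x = 11: RHS = 6, y in [11, 12]  -> 2 point(s)
  x = 12: RHS = 18, y in [8, 15]  -> 2 point(s)
  x = 15: RHS = 4, y in [2, 21]  -> 2 point(s)
  x = 16: RHS = 18, y in [8, 15]  -> 2 point(s)
  x = 17: RHS = 13, y in [6, 17]  -> 2 point(s)
  x = 18: RHS = 18, y in [8, 15]  -> 2 point(s)
  x = 19: RHS = 16, y in [4, 19]  -> 2 point(s)
  x = 20: RHS = 13, y in [6, 17]  -> 2 point(s)
Affine points: 28. Add the point at infinity: total = 29.

#E(F_23) = 29


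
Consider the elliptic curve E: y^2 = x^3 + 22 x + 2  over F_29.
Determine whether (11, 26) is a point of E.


Check whether y^2 = x^3 + 22 x + 2 (mod 29) for (x, y) = (11, 26).
LHS: y^2 = 26^2 mod 29 = 9
RHS: x^3 + 22 x + 2 = 11^3 + 22*11 + 2 mod 29 = 9
LHS = RHS

Yes, on the curve


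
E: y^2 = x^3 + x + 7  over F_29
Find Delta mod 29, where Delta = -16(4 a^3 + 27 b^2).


4 a^3 + 27 b^2 = 4*1^3 + 27*7^2 = 4 + 1323 = 1327
Delta = -16 * (1327) = -21232
Delta mod 29 = 25

Delta = 25 (mod 29)


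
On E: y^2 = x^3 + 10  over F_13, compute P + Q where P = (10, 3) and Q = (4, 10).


P != Q, so use the chord formula.
s = (y2 - y1) / (x2 - x1) = (7) / (7) mod 13 = 1
x3 = s^2 - x1 - x2 mod 13 = 1^2 - 10 - 4 = 0
y3 = s (x1 - x3) - y1 mod 13 = 1 * (10 - 0) - 3 = 7

P + Q = (0, 7)


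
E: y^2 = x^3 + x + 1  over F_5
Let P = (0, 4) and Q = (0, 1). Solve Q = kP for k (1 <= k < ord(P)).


Enumerate multiples of P until we hit Q = (0, 1):
  1P = (0, 4)
  2P = (4, 3)
  3P = (2, 4)
  4P = (3, 1)
  5P = (3, 4)
  6P = (2, 1)
  7P = (4, 2)
  8P = (0, 1)
Match found at i = 8.

k = 8


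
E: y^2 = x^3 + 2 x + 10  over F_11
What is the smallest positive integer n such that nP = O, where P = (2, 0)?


Compute successive multiples of P until we hit O:
  1P = (2, 0)
  2P = O

ord(P) = 2


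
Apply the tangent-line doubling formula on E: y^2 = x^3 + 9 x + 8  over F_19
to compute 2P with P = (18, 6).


Doubling: s = (3 x1^2 + a) / (2 y1)
s = (3*18^2 + 9) / (2*6) mod 19 = 1
x3 = s^2 - 2 x1 mod 19 = 1^2 - 2*18 = 3
y3 = s (x1 - x3) - y1 mod 19 = 1 * (18 - 3) - 6 = 9

2P = (3, 9)


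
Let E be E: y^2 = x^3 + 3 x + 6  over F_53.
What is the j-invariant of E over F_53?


Delta = -16(4 a^3 + 27 b^2) mod 53 = 51
-1728 * (4 a)^3 = -1728 * (4*3)^3 mod 53 = 36
j = 36 * 51^(-1) mod 53 = 35

j = 35 (mod 53)


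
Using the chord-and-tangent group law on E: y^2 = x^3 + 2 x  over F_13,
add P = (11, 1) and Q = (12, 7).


P != Q, so use the chord formula.
s = (y2 - y1) / (x2 - x1) = (6) / (1) mod 13 = 6
x3 = s^2 - x1 - x2 mod 13 = 6^2 - 11 - 12 = 0
y3 = s (x1 - x3) - y1 mod 13 = 6 * (11 - 0) - 1 = 0

P + Q = (0, 0)


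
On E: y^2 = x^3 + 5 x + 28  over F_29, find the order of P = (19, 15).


Compute successive multiples of P until we hit O:
  1P = (19, 15)
  2P = (13, 17)
  3P = (10, 11)
  4P = (7, 0)
  5P = (10, 18)
  6P = (13, 12)
  7P = (19, 14)
  8P = O

ord(P) = 8


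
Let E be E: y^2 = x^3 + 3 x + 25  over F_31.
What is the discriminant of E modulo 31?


4 a^3 + 27 b^2 = 4*3^3 + 27*25^2 = 108 + 16875 = 16983
Delta = -16 * (16983) = -271728
Delta mod 31 = 18

Delta = 18 (mod 31)


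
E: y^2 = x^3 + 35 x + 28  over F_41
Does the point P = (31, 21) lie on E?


Check whether y^2 = x^3 + 35 x + 28 (mod 41) for (x, y) = (31, 21).
LHS: y^2 = 21^2 mod 41 = 31
RHS: x^3 + 35 x + 28 = 31^3 + 35*31 + 28 mod 41 = 31
LHS = RHS

Yes, on the curve


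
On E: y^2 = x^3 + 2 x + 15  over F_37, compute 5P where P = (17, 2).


k = 5 = 101_2 (binary, LSB first: 101)
Double-and-add from P = (17, 2):
  bit 0 = 1: acc = O + (17, 2) = (17, 2)
  bit 1 = 0: acc unchanged = (17, 2)
  bit 2 = 1: acc = (17, 2) + (6, 24) = (18, 0)

5P = (18, 0)


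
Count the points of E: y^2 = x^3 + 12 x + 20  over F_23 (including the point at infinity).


For each x in F_23, count y with y^2 = x^3 + 12 x + 20 mod 23:
  x = 2: RHS = 6, y in [11, 12]  -> 2 point(s)
  x = 6: RHS = 9, y in [3, 20]  -> 2 point(s)
  x = 9: RHS = 6, y in [11, 12]  -> 2 point(s)
  x = 10: RHS = 13, y in [6, 17]  -> 2 point(s)
  x = 12: RHS = 6, y in [11, 12]  -> 2 point(s)
  x = 13: RHS = 4, y in [2, 21]  -> 2 point(s)
  x = 17: RHS = 8, y in [10, 13]  -> 2 point(s)
  x = 19: RHS = 0, y in [0]  -> 1 point(s)
  x = 20: RHS = 3, y in [7, 16]  -> 2 point(s)
Affine points: 17. Add the point at infinity: total = 18.

#E(F_23) = 18


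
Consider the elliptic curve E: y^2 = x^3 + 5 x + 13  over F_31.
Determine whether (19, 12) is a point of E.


Check whether y^2 = x^3 + 5 x + 13 (mod 31) for (x, y) = (19, 12).
LHS: y^2 = 12^2 mod 31 = 20
RHS: x^3 + 5 x + 13 = 19^3 + 5*19 + 13 mod 31 = 23
LHS != RHS

No, not on the curve


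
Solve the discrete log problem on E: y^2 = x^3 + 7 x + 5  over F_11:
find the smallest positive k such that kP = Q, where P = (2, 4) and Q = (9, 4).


Enumerate multiples of P until we hit Q = (9, 4):
  1P = (2, 4)
  2P = (8, 1)
  3P = (4, 8)
  4P = (9, 4)
Match found at i = 4.

k = 4


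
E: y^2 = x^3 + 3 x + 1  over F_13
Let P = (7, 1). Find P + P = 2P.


Doubling: s = (3 x1^2 + a) / (2 y1)
s = (3*7^2 + 3) / (2*1) mod 13 = 10
x3 = s^2 - 2 x1 mod 13 = 10^2 - 2*7 = 8
y3 = s (x1 - x3) - y1 mod 13 = 10 * (7 - 8) - 1 = 2

2P = (8, 2)


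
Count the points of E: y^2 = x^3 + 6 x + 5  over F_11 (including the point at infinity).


For each x in F_11, count y with y^2 = x^3 + 6 x + 5 mod 11:
  x = 0: RHS = 5, y in [4, 7]  -> 2 point(s)
  x = 1: RHS = 1, y in [1, 10]  -> 2 point(s)
  x = 2: RHS = 3, y in [5, 6]  -> 2 point(s)
  x = 4: RHS = 5, y in [4, 7]  -> 2 point(s)
  x = 6: RHS = 4, y in [2, 9]  -> 2 point(s)
  x = 7: RHS = 5, y in [4, 7]  -> 2 point(s)
  x = 8: RHS = 4, y in [2, 9]  -> 2 point(s)
  x = 10: RHS = 9, y in [3, 8]  -> 2 point(s)
Affine points: 16. Add the point at infinity: total = 17.

#E(F_11) = 17


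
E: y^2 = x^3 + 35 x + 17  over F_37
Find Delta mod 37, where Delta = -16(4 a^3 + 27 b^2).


4 a^3 + 27 b^2 = 4*35^3 + 27*17^2 = 171500 + 7803 = 179303
Delta = -16 * (179303) = -2868848
Delta mod 37 = 21

Delta = 21 (mod 37)


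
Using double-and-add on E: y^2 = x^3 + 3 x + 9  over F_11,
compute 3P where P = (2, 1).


k = 3 = 11_2 (binary, LSB first: 11)
Double-and-add from P = (2, 1):
  bit 0 = 1: acc = O + (2, 1) = (2, 1)
  bit 1 = 1: acc = (2, 1) + (0, 3) = (10, 7)

3P = (10, 7)


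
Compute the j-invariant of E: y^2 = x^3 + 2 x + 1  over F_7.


Delta = -16(4 a^3 + 27 b^2) mod 7 = 1
-1728 * (4 a)^3 = -1728 * (4*2)^3 mod 7 = 1
j = 1 * 1^(-1) mod 7 = 1

j = 1 (mod 7)


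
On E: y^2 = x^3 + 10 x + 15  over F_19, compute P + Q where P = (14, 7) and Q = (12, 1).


P != Q, so use the chord formula.
s = (y2 - y1) / (x2 - x1) = (13) / (17) mod 19 = 3
x3 = s^2 - x1 - x2 mod 19 = 3^2 - 14 - 12 = 2
y3 = s (x1 - x3) - y1 mod 19 = 3 * (14 - 2) - 7 = 10

P + Q = (2, 10)


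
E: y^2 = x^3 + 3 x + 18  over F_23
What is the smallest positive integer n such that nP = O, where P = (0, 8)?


Compute successive multiples of P until we hit O:
  1P = (0, 8)
  2P = (3, 13)
  3P = (10, 6)
  4P = (2, 20)
  5P = (11, 18)
  6P = (21, 21)
  7P = (4, 18)
  8P = (8, 18)
  ... (continuing to 20P)
  20P = O

ord(P) = 20


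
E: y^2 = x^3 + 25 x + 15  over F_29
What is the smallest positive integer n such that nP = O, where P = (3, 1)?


Compute successive multiples of P until we hit O:
  1P = (3, 1)
  2P = (3, 28)
  3P = O

ord(P) = 3


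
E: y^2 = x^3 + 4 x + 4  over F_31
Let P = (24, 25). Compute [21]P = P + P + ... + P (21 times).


k = 21 = 10101_2 (binary, LSB first: 10101)
Double-and-add from P = (24, 25):
  bit 0 = 1: acc = O + (24, 25) = (24, 25)
  bit 1 = 0: acc unchanged = (24, 25)
  bit 2 = 1: acc = (24, 25) + (5, 26) = (16, 17)
  bit 3 = 0: acc unchanged = (16, 17)
  bit 4 = 1: acc = (16, 17) + (2, 12) = (0, 2)

21P = (0, 2)


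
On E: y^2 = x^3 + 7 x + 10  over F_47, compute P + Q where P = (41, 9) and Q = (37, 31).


P != Q, so use the chord formula.
s = (y2 - y1) / (x2 - x1) = (22) / (43) mod 47 = 18
x3 = s^2 - x1 - x2 mod 47 = 18^2 - 41 - 37 = 11
y3 = s (x1 - x3) - y1 mod 47 = 18 * (41 - 11) - 9 = 14

P + Q = (11, 14)


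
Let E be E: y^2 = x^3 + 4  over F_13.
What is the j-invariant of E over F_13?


Delta = -16(4 a^3 + 27 b^2) mod 13 = 4
-1728 * (4 a)^3 = -1728 * (4*0)^3 mod 13 = 0
j = 0 * 4^(-1) mod 13 = 0

j = 0 (mod 13)


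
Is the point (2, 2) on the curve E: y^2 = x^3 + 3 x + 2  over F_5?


Check whether y^2 = x^3 + 3 x + 2 (mod 5) for (x, y) = (2, 2).
LHS: y^2 = 2^2 mod 5 = 4
RHS: x^3 + 3 x + 2 = 2^3 + 3*2 + 2 mod 5 = 1
LHS != RHS

No, not on the curve


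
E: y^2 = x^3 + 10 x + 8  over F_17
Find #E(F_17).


For each x in F_17, count y with y^2 = x^3 + 10 x + 8 mod 17:
  x = 0: RHS = 8, y in [5, 12]  -> 2 point(s)
  x = 1: RHS = 2, y in [6, 11]  -> 2 point(s)
  x = 2: RHS = 2, y in [6, 11]  -> 2 point(s)
  x = 5: RHS = 13, y in [8, 9]  -> 2 point(s)
  x = 7: RHS = 13, y in [8, 9]  -> 2 point(s)
  x = 11: RHS = 4, y in [2, 15]  -> 2 point(s)
  x = 14: RHS = 2, y in [6, 11]  -> 2 point(s)
Affine points: 14. Add the point at infinity: total = 15.

#E(F_17) = 15


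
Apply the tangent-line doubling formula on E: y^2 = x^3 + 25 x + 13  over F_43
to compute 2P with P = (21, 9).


Doubling: s = (3 x1^2 + a) / (2 y1)
s = (3*21^2 + 25) / (2*9) mod 43 = 8
x3 = s^2 - 2 x1 mod 43 = 8^2 - 2*21 = 22
y3 = s (x1 - x3) - y1 mod 43 = 8 * (21 - 22) - 9 = 26

2P = (22, 26)


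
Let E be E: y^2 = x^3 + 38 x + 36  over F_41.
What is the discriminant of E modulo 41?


4 a^3 + 27 b^2 = 4*38^3 + 27*36^2 = 219488 + 34992 = 254480
Delta = -16 * (254480) = -4071680
Delta mod 41 = 30

Delta = 30 (mod 41)


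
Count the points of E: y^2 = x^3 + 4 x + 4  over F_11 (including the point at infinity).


For each x in F_11, count y with y^2 = x^3 + 4 x + 4 mod 11:
  x = 0: RHS = 4, y in [2, 9]  -> 2 point(s)
  x = 1: RHS = 9, y in [3, 8]  -> 2 point(s)
  x = 2: RHS = 9, y in [3, 8]  -> 2 point(s)
  x = 7: RHS = 1, y in [1, 10]  -> 2 point(s)
  x = 8: RHS = 9, y in [3, 8]  -> 2 point(s)
Affine points: 10. Add the point at infinity: total = 11.

#E(F_11) = 11


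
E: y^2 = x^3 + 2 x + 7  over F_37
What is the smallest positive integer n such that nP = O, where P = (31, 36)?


Compute successive multiples of P until we hit O:
  1P = (31, 36)
  2P = (3, 15)
  3P = (29, 21)
  4P = (24, 35)
  5P = (16, 19)
  6P = (0, 9)
  7P = (17, 12)
  8P = (1, 26)
  ... (continuing to 17P)
  17P = O

ord(P) = 17


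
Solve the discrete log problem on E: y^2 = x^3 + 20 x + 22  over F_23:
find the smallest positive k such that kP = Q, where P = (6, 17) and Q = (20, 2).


Enumerate multiples of P until we hit Q = (20, 2):
  1P = (6, 17)
  2P = (20, 2)
Match found at i = 2.

k = 2


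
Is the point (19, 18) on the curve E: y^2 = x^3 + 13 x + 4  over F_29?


Check whether y^2 = x^3 + 13 x + 4 (mod 29) for (x, y) = (19, 18).
LHS: y^2 = 18^2 mod 29 = 5
RHS: x^3 + 13 x + 4 = 19^3 + 13*19 + 4 mod 29 = 5
LHS = RHS

Yes, on the curve


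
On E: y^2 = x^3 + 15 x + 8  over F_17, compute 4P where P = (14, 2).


k = 4 = 100_2 (binary, LSB first: 001)
Double-and-add from P = (14, 2):
  bit 0 = 0: acc unchanged = O
  bit 1 = 0: acc unchanged = O
  bit 2 = 1: acc = O + (5, 2) = (5, 2)

4P = (5, 2)


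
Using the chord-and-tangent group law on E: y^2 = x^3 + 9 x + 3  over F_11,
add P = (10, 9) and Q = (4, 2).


P != Q, so use the chord formula.
s = (y2 - y1) / (x2 - x1) = (4) / (5) mod 11 = 3
x3 = s^2 - x1 - x2 mod 11 = 3^2 - 10 - 4 = 6
y3 = s (x1 - x3) - y1 mod 11 = 3 * (10 - 6) - 9 = 3

P + Q = (6, 3)


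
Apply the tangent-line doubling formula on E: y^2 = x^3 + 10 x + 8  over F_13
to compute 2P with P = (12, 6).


Doubling: s = (3 x1^2 + a) / (2 y1)
s = (3*12^2 + 10) / (2*6) mod 13 = 0
x3 = s^2 - 2 x1 mod 13 = 0^2 - 2*12 = 2
y3 = s (x1 - x3) - y1 mod 13 = 0 * (12 - 2) - 6 = 7

2P = (2, 7)


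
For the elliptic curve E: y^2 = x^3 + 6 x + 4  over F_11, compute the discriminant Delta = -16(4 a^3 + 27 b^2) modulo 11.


4 a^3 + 27 b^2 = 4*6^3 + 27*4^2 = 864 + 432 = 1296
Delta = -16 * (1296) = -20736
Delta mod 11 = 10

Delta = 10 (mod 11)


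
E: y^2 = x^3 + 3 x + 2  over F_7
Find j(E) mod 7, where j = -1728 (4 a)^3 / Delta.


Delta = -16(4 a^3 + 27 b^2) mod 7 = 2
-1728 * (4 a)^3 = -1728 * (4*3)^3 mod 7 = 6
j = 6 * 2^(-1) mod 7 = 3

j = 3 (mod 7)


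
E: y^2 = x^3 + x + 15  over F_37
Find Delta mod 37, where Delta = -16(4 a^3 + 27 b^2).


4 a^3 + 27 b^2 = 4*1^3 + 27*15^2 = 4 + 6075 = 6079
Delta = -16 * (6079) = -97264
Delta mod 37 = 9

Delta = 9 (mod 37)


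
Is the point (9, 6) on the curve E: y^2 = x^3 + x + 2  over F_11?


Check whether y^2 = x^3 + 1 x + 2 (mod 11) for (x, y) = (9, 6).
LHS: y^2 = 6^2 mod 11 = 3
RHS: x^3 + 1 x + 2 = 9^3 + 1*9 + 2 mod 11 = 3
LHS = RHS

Yes, on the curve


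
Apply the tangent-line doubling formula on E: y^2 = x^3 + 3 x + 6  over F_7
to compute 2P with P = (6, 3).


Doubling: s = (3 x1^2 + a) / (2 y1)
s = (3*6^2 + 3) / (2*3) mod 7 = 1
x3 = s^2 - 2 x1 mod 7 = 1^2 - 2*6 = 3
y3 = s (x1 - x3) - y1 mod 7 = 1 * (6 - 3) - 3 = 0

2P = (3, 0)


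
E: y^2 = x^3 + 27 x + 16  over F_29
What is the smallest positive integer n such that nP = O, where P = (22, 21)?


Compute successive multiples of P until we hit O:
  1P = (22, 21)
  2P = (14, 8)
  3P = (26, 16)
  4P = (17, 9)
  5P = (12, 3)
  6P = (11, 22)
  7P = (2, 22)
  8P = (0, 4)
  ... (continuing to 25P)
  25P = O

ord(P) = 25


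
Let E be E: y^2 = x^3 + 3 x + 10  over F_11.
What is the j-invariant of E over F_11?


Delta = -16(4 a^3 + 27 b^2) mod 11 = 7
-1728 * (4 a)^3 = -1728 * (4*3)^3 mod 11 = 10
j = 10 * 7^(-1) mod 11 = 3

j = 3 (mod 11)


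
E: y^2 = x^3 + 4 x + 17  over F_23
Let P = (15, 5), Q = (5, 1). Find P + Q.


P != Q, so use the chord formula.
s = (y2 - y1) / (x2 - x1) = (19) / (13) mod 23 = 5
x3 = s^2 - x1 - x2 mod 23 = 5^2 - 15 - 5 = 5
y3 = s (x1 - x3) - y1 mod 23 = 5 * (15 - 5) - 5 = 22

P + Q = (5, 22)


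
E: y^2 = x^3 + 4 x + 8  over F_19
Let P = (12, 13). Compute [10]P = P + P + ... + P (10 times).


k = 10 = 1010_2 (binary, LSB first: 0101)
Double-and-add from P = (12, 13):
  bit 0 = 0: acc unchanged = O
  bit 1 = 1: acc = O + (2, 10) = (2, 10)
  bit 2 = 0: acc unchanged = (2, 10)
  bit 3 = 1: acc = (2, 10) + (16, 8) = (8, 18)

10P = (8, 18)


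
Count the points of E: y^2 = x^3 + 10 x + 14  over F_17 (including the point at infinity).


For each x in F_17, count y with y^2 = x^3 + 10 x + 14 mod 17:
  x = 1: RHS = 8, y in [5, 12]  -> 2 point(s)
  x = 2: RHS = 8, y in [5, 12]  -> 2 point(s)
  x = 4: RHS = 16, y in [4, 13]  -> 2 point(s)
  x = 5: RHS = 2, y in [6, 11]  -> 2 point(s)
  x = 6: RHS = 1, y in [1, 16]  -> 2 point(s)
  x = 7: RHS = 2, y in [6, 11]  -> 2 point(s)
  x = 9: RHS = 0, y in [0]  -> 1 point(s)
  x = 10: RHS = 9, y in [3, 14]  -> 2 point(s)
  x = 12: RHS = 9, y in [3, 14]  -> 2 point(s)
  x = 14: RHS = 8, y in [5, 12]  -> 2 point(s)
Affine points: 19. Add the point at infinity: total = 20.

#E(F_17) = 20


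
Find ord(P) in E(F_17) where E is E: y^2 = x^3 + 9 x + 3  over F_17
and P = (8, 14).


Compute successive multiples of P until we hit O:
  1P = (8, 14)
  2P = (14, 0)
  3P = (8, 3)
  4P = O

ord(P) = 4


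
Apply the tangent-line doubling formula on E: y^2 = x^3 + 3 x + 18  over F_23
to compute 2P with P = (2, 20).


Doubling: s = (3 x1^2 + a) / (2 y1)
s = (3*2^2 + 3) / (2*20) mod 23 = 9
x3 = s^2 - 2 x1 mod 23 = 9^2 - 2*2 = 8
y3 = s (x1 - x3) - y1 mod 23 = 9 * (2 - 8) - 20 = 18

2P = (8, 18)


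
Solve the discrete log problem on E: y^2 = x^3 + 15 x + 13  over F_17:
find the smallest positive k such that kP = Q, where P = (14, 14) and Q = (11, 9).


Enumerate multiples of P until we hit Q = (11, 9):
  1P = (14, 14)
  2P = (4, 1)
  3P = (8, 4)
  4P = (11, 8)
  5P = (13, 5)
  6P = (3, 0)
  7P = (13, 12)
  8P = (11, 9)
Match found at i = 8.

k = 8


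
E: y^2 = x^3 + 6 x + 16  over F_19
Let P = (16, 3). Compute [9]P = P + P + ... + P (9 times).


k = 9 = 1001_2 (binary, LSB first: 1001)
Double-and-add from P = (16, 3):
  bit 0 = 1: acc = O + (16, 3) = (16, 3)
  bit 1 = 0: acc unchanged = (16, 3)
  bit 2 = 0: acc unchanged = (16, 3)
  bit 3 = 1: acc = (16, 3) + (2, 6) = (12, 7)

9P = (12, 7)


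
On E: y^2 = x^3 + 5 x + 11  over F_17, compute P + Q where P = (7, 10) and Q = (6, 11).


P != Q, so use the chord formula.
s = (y2 - y1) / (x2 - x1) = (1) / (16) mod 17 = 16
x3 = s^2 - x1 - x2 mod 17 = 16^2 - 7 - 6 = 5
y3 = s (x1 - x3) - y1 mod 17 = 16 * (7 - 5) - 10 = 5

P + Q = (5, 5)


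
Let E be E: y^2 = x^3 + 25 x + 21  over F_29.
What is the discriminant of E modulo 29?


4 a^3 + 27 b^2 = 4*25^3 + 27*21^2 = 62500 + 11907 = 74407
Delta = -16 * (74407) = -1190512
Delta mod 29 = 25

Delta = 25 (mod 29)


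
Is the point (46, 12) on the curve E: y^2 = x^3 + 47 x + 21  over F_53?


Check whether y^2 = x^3 + 47 x + 21 (mod 53) for (x, y) = (46, 12).
LHS: y^2 = 12^2 mod 53 = 38
RHS: x^3 + 47 x + 21 = 46^3 + 47*46 + 21 mod 53 = 38
LHS = RHS

Yes, on the curve


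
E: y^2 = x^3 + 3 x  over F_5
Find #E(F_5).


For each x in F_5, count y with y^2 = x^3 + 3 x + 0 mod 5:
  x = 0: RHS = 0, y in [0]  -> 1 point(s)
  x = 1: RHS = 4, y in [2, 3]  -> 2 point(s)
  x = 2: RHS = 4, y in [2, 3]  -> 2 point(s)
  x = 3: RHS = 1, y in [1, 4]  -> 2 point(s)
  x = 4: RHS = 1, y in [1, 4]  -> 2 point(s)
Affine points: 9. Add the point at infinity: total = 10.

#E(F_5) = 10


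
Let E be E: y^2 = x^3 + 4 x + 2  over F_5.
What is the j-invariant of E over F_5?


Delta = -16(4 a^3 + 27 b^2) mod 5 = 1
-1728 * (4 a)^3 = -1728 * (4*4)^3 mod 5 = 2
j = 2 * 1^(-1) mod 5 = 2

j = 2 (mod 5)


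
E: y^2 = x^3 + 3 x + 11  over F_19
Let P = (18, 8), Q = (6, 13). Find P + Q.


P != Q, so use the chord formula.
s = (y2 - y1) / (x2 - x1) = (5) / (7) mod 19 = 17
x3 = s^2 - x1 - x2 mod 19 = 17^2 - 18 - 6 = 18
y3 = s (x1 - x3) - y1 mod 19 = 17 * (18 - 18) - 8 = 11

P + Q = (18, 11)


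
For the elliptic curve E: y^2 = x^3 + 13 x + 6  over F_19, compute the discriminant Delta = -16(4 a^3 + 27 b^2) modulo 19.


4 a^3 + 27 b^2 = 4*13^3 + 27*6^2 = 8788 + 972 = 9760
Delta = -16 * (9760) = -156160
Delta mod 19 = 1

Delta = 1 (mod 19)


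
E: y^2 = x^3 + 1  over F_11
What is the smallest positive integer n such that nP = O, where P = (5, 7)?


Compute successive multiples of P until we hit O:
  1P = (5, 7)
  2P = (10, 0)
  3P = (5, 4)
  4P = O

ord(P) = 4


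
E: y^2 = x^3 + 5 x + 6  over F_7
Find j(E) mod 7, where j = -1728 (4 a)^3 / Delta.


Delta = -16(4 a^3 + 27 b^2) mod 7 = 3
-1728 * (4 a)^3 = -1728 * (4*5)^3 mod 7 = 6
j = 6 * 3^(-1) mod 7 = 2

j = 2 (mod 7)


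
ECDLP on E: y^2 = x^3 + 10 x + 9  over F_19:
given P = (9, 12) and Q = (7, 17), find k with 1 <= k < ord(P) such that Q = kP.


Enumerate multiples of P until we hit Q = (7, 17):
  1P = (9, 12)
  2P = (7, 17)
Match found at i = 2.

k = 2


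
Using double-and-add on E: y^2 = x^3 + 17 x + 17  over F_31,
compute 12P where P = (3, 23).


k = 12 = 1100_2 (binary, LSB first: 0011)
Double-and-add from P = (3, 23):
  bit 0 = 0: acc unchanged = O
  bit 1 = 0: acc unchanged = O
  bit 2 = 1: acc = O + (11, 4) = (11, 4)
  bit 3 = 1: acc = (11, 4) + (10, 28) = (28, 1)

12P = (28, 1)


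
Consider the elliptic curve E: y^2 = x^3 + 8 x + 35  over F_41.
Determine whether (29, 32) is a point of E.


Check whether y^2 = x^3 + 8 x + 35 (mod 41) for (x, y) = (29, 32).
LHS: y^2 = 32^2 mod 41 = 40
RHS: x^3 + 8 x + 35 = 29^3 + 8*29 + 35 mod 41 = 15
LHS != RHS

No, not on the curve


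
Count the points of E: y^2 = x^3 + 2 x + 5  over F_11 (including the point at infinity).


For each x in F_11, count y with y^2 = x^3 + 2 x + 5 mod 11:
  x = 0: RHS = 5, y in [4, 7]  -> 2 point(s)
  x = 3: RHS = 5, y in [4, 7]  -> 2 point(s)
  x = 4: RHS = 0, y in [0]  -> 1 point(s)
  x = 8: RHS = 5, y in [4, 7]  -> 2 point(s)
  x = 9: RHS = 4, y in [2, 9]  -> 2 point(s)
Affine points: 9. Add the point at infinity: total = 10.

#E(F_11) = 10


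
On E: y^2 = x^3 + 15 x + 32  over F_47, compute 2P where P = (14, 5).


Doubling: s = (3 x1^2 + a) / (2 y1)
s = (3*14^2 + 15) / (2*5) mod 47 = 18
x3 = s^2 - 2 x1 mod 47 = 18^2 - 2*14 = 14
y3 = s (x1 - x3) - y1 mod 47 = 18 * (14 - 14) - 5 = 42

2P = (14, 42)


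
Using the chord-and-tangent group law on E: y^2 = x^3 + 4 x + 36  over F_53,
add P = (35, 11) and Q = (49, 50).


P != Q, so use the chord formula.
s = (y2 - y1) / (x2 - x1) = (39) / (14) mod 53 = 52
x3 = s^2 - x1 - x2 mod 53 = 52^2 - 35 - 49 = 23
y3 = s (x1 - x3) - y1 mod 53 = 52 * (35 - 23) - 11 = 30

P + Q = (23, 30)


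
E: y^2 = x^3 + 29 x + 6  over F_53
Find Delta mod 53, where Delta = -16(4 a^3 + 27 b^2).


4 a^3 + 27 b^2 = 4*29^3 + 27*6^2 = 97556 + 972 = 98528
Delta = -16 * (98528) = -1576448
Delta mod 53 = 37

Delta = 37 (mod 53)


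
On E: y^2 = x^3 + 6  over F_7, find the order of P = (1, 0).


Compute successive multiples of P until we hit O:
  1P = (1, 0)
  2P = O

ord(P) = 2


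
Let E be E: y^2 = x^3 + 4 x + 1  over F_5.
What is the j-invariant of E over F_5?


Delta = -16(4 a^3 + 27 b^2) mod 5 = 2
-1728 * (4 a)^3 = -1728 * (4*4)^3 mod 5 = 2
j = 2 * 2^(-1) mod 5 = 1

j = 1 (mod 5)


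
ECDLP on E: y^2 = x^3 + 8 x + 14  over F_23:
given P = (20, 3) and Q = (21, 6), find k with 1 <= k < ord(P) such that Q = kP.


Enumerate multiples of P until we hit Q = (21, 6):
  1P = (20, 3)
  2P = (10, 17)
  3P = (6, 5)
  4P = (5, 8)
  5P = (16, 11)
  6P = (14, 8)
  7P = (21, 17)
  8P = (17, 16)
  9P = (15, 6)
  10P = (4, 15)
  11P = (1, 0)
  12P = (4, 8)
  13P = (15, 17)
  14P = (17, 7)
  15P = (21, 6)
Match found at i = 15.

k = 15


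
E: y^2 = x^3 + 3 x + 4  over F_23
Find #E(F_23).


For each x in F_23, count y with y^2 = x^3 + 3 x + 4 mod 23:
  x = 0: RHS = 4, y in [2, 21]  -> 2 point(s)
  x = 1: RHS = 8, y in [10, 13]  -> 2 point(s)
  x = 2: RHS = 18, y in [8, 15]  -> 2 point(s)
  x = 5: RHS = 6, y in [11, 12]  -> 2 point(s)
  x = 6: RHS = 8, y in [10, 13]  -> 2 point(s)
  x = 7: RHS = 0, y in [0]  -> 1 point(s)
  x = 9: RHS = 1, y in [1, 22]  -> 2 point(s)
  x = 13: RHS = 9, y in [3, 20]  -> 2 point(s)
  x = 16: RHS = 8, y in [10, 13]  -> 2 point(s)
  x = 17: RHS = 0, y in [0]  -> 1 point(s)
  x = 18: RHS = 2, y in [5, 18]  -> 2 point(s)
  x = 21: RHS = 13, y in [6, 17]  -> 2 point(s)
  x = 22: RHS = 0, y in [0]  -> 1 point(s)
Affine points: 23. Add the point at infinity: total = 24.

#E(F_23) = 24


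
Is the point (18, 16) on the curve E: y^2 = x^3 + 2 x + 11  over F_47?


Check whether y^2 = x^3 + 2 x + 11 (mod 47) for (x, y) = (18, 16).
LHS: y^2 = 16^2 mod 47 = 21
RHS: x^3 + 2 x + 11 = 18^3 + 2*18 + 11 mod 47 = 4
LHS != RHS

No, not on the curve


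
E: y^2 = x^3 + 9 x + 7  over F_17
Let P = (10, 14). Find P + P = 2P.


Doubling: s = (3 x1^2 + a) / (2 y1)
s = (3*10^2 + 9) / (2*14) mod 17 = 8
x3 = s^2 - 2 x1 mod 17 = 8^2 - 2*10 = 10
y3 = s (x1 - x3) - y1 mod 17 = 8 * (10 - 10) - 14 = 3

2P = (10, 3)


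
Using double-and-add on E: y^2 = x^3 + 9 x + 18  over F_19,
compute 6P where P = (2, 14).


k = 6 = 110_2 (binary, LSB first: 011)
Double-and-add from P = (2, 14):
  bit 0 = 0: acc unchanged = O
  bit 1 = 1: acc = O + (12, 7) = (12, 7)
  bit 2 = 1: acc = (12, 7) + (4, 17) = (1, 3)

6P = (1, 3)


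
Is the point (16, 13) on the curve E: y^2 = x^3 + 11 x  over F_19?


Check whether y^2 = x^3 + 11 x + 0 (mod 19) for (x, y) = (16, 13).
LHS: y^2 = 13^2 mod 19 = 17
RHS: x^3 + 11 x + 0 = 16^3 + 11*16 + 0 mod 19 = 16
LHS != RHS

No, not on the curve


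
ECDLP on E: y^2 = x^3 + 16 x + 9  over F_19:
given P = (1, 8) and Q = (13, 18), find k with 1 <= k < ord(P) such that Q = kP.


Enumerate multiples of P until we hit Q = (13, 18):
  1P = (1, 8)
  2P = (17, 11)
  3P = (2, 12)
  4P = (13, 1)
  5P = (6, 6)
  6P = (0, 3)
  7P = (5, 10)
  8P = (18, 12)
  9P = (4, 17)
  10P = (4, 2)
  11P = (18, 7)
  12P = (5, 9)
  13P = (0, 16)
  14P = (6, 13)
  15P = (13, 18)
Match found at i = 15.

k = 15


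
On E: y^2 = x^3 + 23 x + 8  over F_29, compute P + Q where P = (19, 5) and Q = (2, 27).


P != Q, so use the chord formula.
s = (y2 - y1) / (x2 - x1) = (22) / (12) mod 29 = 26
x3 = s^2 - x1 - x2 mod 29 = 26^2 - 19 - 2 = 17
y3 = s (x1 - x3) - y1 mod 29 = 26 * (19 - 17) - 5 = 18

P + Q = (17, 18)


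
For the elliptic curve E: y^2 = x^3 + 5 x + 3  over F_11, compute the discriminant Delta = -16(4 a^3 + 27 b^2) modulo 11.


4 a^3 + 27 b^2 = 4*5^3 + 27*3^2 = 500 + 243 = 743
Delta = -16 * (743) = -11888
Delta mod 11 = 3

Delta = 3 (mod 11)


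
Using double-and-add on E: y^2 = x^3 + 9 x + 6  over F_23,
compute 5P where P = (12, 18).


k = 5 = 101_2 (binary, LSB first: 101)
Double-and-add from P = (12, 18):
  bit 0 = 1: acc = O + (12, 18) = (12, 18)
  bit 1 = 0: acc unchanged = (12, 18)
  bit 2 = 1: acc = (12, 18) + (6, 0) = (14, 22)

5P = (14, 22)


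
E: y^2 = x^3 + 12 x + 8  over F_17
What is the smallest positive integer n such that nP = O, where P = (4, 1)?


Compute successive multiples of P until we hit O:
  1P = (4, 1)
  2P = (8, 15)
  3P = (13, 10)
  4P = (1, 2)
  5P = (14, 8)
  6P = (0, 12)
  7P = (11, 14)
  8P = (11, 3)
  ... (continuing to 15P)
  15P = O

ord(P) = 15


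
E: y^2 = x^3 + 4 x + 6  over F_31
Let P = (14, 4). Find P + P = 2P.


Doubling: s = (3 x1^2 + a) / (2 y1)
s = (3*14^2 + 4) / (2*4) mod 31 = 12
x3 = s^2 - 2 x1 mod 31 = 12^2 - 2*14 = 23
y3 = s (x1 - x3) - y1 mod 31 = 12 * (14 - 23) - 4 = 12

2P = (23, 12)


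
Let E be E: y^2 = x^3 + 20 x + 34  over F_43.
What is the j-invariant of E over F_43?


Delta = -16(4 a^3 + 27 b^2) mod 43 = 11
-1728 * (4 a)^3 = -1728 * (4*20)^3 mod 43 = 8
j = 8 * 11^(-1) mod 43 = 32

j = 32 (mod 43)


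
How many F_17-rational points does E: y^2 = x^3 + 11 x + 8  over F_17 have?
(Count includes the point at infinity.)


For each x in F_17, count y with y^2 = x^3 + 11 x + 8 mod 17:
  x = 0: RHS = 8, y in [5, 12]  -> 2 point(s)
  x = 2: RHS = 4, y in [2, 15]  -> 2 point(s)
  x = 3: RHS = 0, y in [0]  -> 1 point(s)
  x = 5: RHS = 1, y in [1, 16]  -> 2 point(s)
  x = 6: RHS = 1, y in [1, 16]  -> 2 point(s)
  x = 8: RHS = 13, y in [8, 9]  -> 2 point(s)
  x = 10: RHS = 13, y in [8, 9]  -> 2 point(s)
  x = 11: RHS = 15, y in [7, 10]  -> 2 point(s)
  x = 12: RHS = 15, y in [7, 10]  -> 2 point(s)
  x = 13: RHS = 2, y in [6, 11]  -> 2 point(s)
  x = 14: RHS = 16, y in [4, 13]  -> 2 point(s)
  x = 16: RHS = 13, y in [8, 9]  -> 2 point(s)
Affine points: 23. Add the point at infinity: total = 24.

#E(F_17) = 24


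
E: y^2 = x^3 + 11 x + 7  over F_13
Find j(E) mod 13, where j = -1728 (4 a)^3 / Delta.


Delta = -16(4 a^3 + 27 b^2) mod 13 = 1
-1728 * (4 a)^3 = -1728 * (4*11)^3 mod 13 = 8
j = 8 * 1^(-1) mod 13 = 8

j = 8 (mod 13)


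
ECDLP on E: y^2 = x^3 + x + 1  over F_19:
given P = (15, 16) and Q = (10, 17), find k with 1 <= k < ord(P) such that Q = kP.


Enumerate multiples of P until we hit Q = (10, 17):
  1P = (15, 16)
  2P = (14, 17)
  3P = (10, 17)
Match found at i = 3.

k = 3


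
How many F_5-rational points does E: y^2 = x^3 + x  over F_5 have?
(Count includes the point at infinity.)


For each x in F_5, count y with y^2 = x^3 + 1 x + 0 mod 5:
  x = 0: RHS = 0, y in [0]  -> 1 point(s)
  x = 2: RHS = 0, y in [0]  -> 1 point(s)
  x = 3: RHS = 0, y in [0]  -> 1 point(s)
Affine points: 3. Add the point at infinity: total = 4.

#E(F_5) = 4


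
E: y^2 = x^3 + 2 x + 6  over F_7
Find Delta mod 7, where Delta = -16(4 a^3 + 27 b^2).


4 a^3 + 27 b^2 = 4*2^3 + 27*6^2 = 32 + 972 = 1004
Delta = -16 * (1004) = -16064
Delta mod 7 = 1

Delta = 1 (mod 7)


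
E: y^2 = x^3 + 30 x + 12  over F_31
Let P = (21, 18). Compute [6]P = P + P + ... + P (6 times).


k = 6 = 110_2 (binary, LSB first: 011)
Double-and-add from P = (21, 18):
  bit 0 = 0: acc unchanged = O
  bit 1 = 1: acc = O + (5, 15) = (5, 15)
  bit 2 = 1: acc = (5, 15) + (10, 14) = (21, 13)

6P = (21, 13)


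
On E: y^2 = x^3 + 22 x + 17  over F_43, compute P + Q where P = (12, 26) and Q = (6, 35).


P != Q, so use the chord formula.
s = (y2 - y1) / (x2 - x1) = (9) / (37) mod 43 = 20
x3 = s^2 - x1 - x2 mod 43 = 20^2 - 12 - 6 = 38
y3 = s (x1 - x3) - y1 mod 43 = 20 * (12 - 38) - 26 = 13

P + Q = (38, 13)


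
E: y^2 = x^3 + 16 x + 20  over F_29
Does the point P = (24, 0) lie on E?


Check whether y^2 = x^3 + 16 x + 20 (mod 29) for (x, y) = (24, 0).
LHS: y^2 = 0^2 mod 29 = 0
RHS: x^3 + 16 x + 20 = 24^3 + 16*24 + 20 mod 29 = 18
LHS != RHS

No, not on the curve


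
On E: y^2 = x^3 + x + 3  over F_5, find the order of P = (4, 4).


Compute successive multiples of P until we hit O:
  1P = (4, 4)
  2P = (1, 0)
  3P = (4, 1)
  4P = O

ord(P) = 4


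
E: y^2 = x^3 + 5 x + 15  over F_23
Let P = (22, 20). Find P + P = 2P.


Doubling: s = (3 x1^2 + a) / (2 y1)
s = (3*22^2 + 5) / (2*20) mod 23 = 14
x3 = s^2 - 2 x1 mod 23 = 14^2 - 2*22 = 14
y3 = s (x1 - x3) - y1 mod 23 = 14 * (22 - 14) - 20 = 0

2P = (14, 0)
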